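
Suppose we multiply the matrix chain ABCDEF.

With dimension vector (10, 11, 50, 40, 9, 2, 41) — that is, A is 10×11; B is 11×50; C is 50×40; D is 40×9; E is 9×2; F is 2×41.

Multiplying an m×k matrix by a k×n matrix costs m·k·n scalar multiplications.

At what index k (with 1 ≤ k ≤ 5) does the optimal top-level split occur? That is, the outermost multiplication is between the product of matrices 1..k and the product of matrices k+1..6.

Adjacent pairs: AB = 10·11·50 = 5500; BC = 11·50·40 = 22000; CD = 50·40·9 = 18000; DE = 40·9·2 = 720; EF = 9·2·41 = 738.
Length 3: A..C: k=1: 0+22000+10·11·40=26400; k=2: 5500+0+10·50·40=25500 → min 25500 | B..D: k=2: 0+18000+11·50·9=22950; k=3: 22000+0+11·40·9=25960 → min 22950 | C..E: k=3: 0+720+50·40·2=4720; k=4: 18000+0+50·9·2=18900 → min 4720 | D..F: k=4: 0+738+40·9·41=15498; k=5: 720+0+40·2·41=4000 → min 4000.
Length 4: A..D: k=1: 0+22950+10·11·9=23940; k=2: 5500+18000+10·50·9=28000; k=3: 25500+0+10·40·9=29100 → min 23940 | B..E: k=2: 0+4720+11·50·2=5820; k=3: 22000+720+11·40·2=23600; k=4: 22950+0+11·9·2=23148 → min 5820 | C..F: k=3: 0+4000+50·40·41=86000; k=4: 18000+738+50·9·41=37188; k=5: 4720+0+50·2·41=8820 → min 8820.
Length 5: A..E: k=1: 0+5820+10·11·2=6040; k=2: 5500+4720+10·50·2=11220; k=3: 25500+720+10·40·2=27020; k=4: 23940+0+10·9·2=24120 → min 6040 | B..F: k=2: 0+8820+11·50·41=31370; k=3: 22000+4000+11·40·41=44040; k=4: 22950+738+11·9·41=27747; k=5: 5820+0+11·2·41=6722 → min 6722.
Top-level splits: k=1: (A..A)·(B..F) → 0+6722+10·11·41 = 11232; k=2: (A..B)·(C..F) → 5500+8820+10·50·41 = 34820; k=3: (A..C)·(D..F) → 25500+4000+10·40·41 = 45900; k=4: (A..D)·(E..F) → 23940+738+10·9·41 = 28368; k=5: (A..E)·(F..F) → 6040+0+10·2·41 = 6860.
Best split is after E, i.e. k = 5.

5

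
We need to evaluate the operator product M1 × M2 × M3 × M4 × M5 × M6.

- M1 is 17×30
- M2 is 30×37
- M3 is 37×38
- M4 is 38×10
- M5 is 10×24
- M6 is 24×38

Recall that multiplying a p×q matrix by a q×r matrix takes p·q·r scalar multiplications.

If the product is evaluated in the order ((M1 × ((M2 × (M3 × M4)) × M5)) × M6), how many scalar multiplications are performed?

60104

(M3 × M4): 37×38 by 38×10 → 37×10, cost 37·38·10 = 14060
(M2 × (M3 × M4)): 30×37 by 37×10 → 30×10, cost 30·37·10 = 11100; cumulative 25160
((M2 × (M3 × M4)) × M5): 30×10 by 10×24 → 30×24, cost 30·10·24 = 7200; cumulative 32360
(M1 × ((M2 × (M3 × M4)) × M5)): 17×30 by 30×24 → 17×24, cost 17·30·24 = 12240; cumulative 44600
((M1 × ((M2 × (M3 × M4)) × M5)) × M6): 17×24 by 24×38 → 17×38, cost 17·24·38 = 15504; cumulative 60104
Total: 60104 scalar multiplications.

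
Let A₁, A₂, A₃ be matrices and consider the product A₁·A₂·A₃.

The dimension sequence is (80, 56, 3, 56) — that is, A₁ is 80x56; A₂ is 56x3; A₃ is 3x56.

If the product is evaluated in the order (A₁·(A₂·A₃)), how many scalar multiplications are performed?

260288

(A₂·A₃): 56×3 by 3×56 → 56×56, cost 56·3·56 = 9408
(A₁·(A₂·A₃)): 80×56 by 56×56 → 80×56, cost 80·56·56 = 250880; cumulative 260288
Total: 260288 scalar multiplications.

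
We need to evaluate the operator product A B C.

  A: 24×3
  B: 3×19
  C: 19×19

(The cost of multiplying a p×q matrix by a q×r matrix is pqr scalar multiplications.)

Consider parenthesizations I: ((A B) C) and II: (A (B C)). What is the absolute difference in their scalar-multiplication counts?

7581

Order I = ((A B) C): (A B): 24×3 by 3×19 → 24×19, cost 24·3·19 = 1368; ((A B) C): 24×19 by 19×19 → 24×19, cost 24·19·19 = 8664; cumulative 10032. Total 10032.
Order II = (A (B C)): (B C): 3×19 by 19×19 → 3×19, cost 3·19·19 = 1083; (A (B C)): 24×3 by 3×19 → 24×19, cost 24·3·19 = 1368; cumulative 2451. Total 2451.
Difference: |10032 − 2451| = 7581.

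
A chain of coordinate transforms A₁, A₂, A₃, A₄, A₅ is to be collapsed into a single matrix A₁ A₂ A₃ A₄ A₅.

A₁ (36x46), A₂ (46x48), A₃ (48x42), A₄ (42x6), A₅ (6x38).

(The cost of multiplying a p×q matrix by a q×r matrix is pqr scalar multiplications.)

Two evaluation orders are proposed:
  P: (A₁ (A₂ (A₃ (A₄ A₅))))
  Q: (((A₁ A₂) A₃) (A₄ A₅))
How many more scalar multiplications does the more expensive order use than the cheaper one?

13920

Order P = (A₁ (A₂ (A₃ (A₄ A₅)))): (A₄ A₅): 42×6 by 6×38 → 42×38, cost 42·6·38 = 9576; (A₃ (A₄ A₅)): 48×42 by 42×38 → 48×38, cost 48·42·38 = 76608; cumulative 86184; (A₂ (A₃ (A₄ A₅))): 46×48 by 48×38 → 46×38, cost 46·48·38 = 83904; cumulative 170088; (A₁ (A₂ (A₃ (A₄ A₅)))): 36×46 by 46×38 → 36×38, cost 36·46·38 = 62928; cumulative 233016. Total 233016.
Order Q = (((A₁ A₂) A₃) (A₄ A₅)): (A₁ A₂): 36×46 by 46×48 → 36×48, cost 36·46·48 = 79488; ((A₁ A₂) A₃): 36×48 by 48×42 → 36×42, cost 36·48·42 = 72576; cumulative 152064; (A₄ A₅): 42×6 by 6×38 → 42×38, cost 42·6·38 = 9576; (((A₁ A₂) A₃) (A₄ A₅)): 36×42 by 42×38 → 36×38, cost 36·42·38 = 57456; cumulative 219096. Total 219096.
Difference: |233016 − 219096| = 13920.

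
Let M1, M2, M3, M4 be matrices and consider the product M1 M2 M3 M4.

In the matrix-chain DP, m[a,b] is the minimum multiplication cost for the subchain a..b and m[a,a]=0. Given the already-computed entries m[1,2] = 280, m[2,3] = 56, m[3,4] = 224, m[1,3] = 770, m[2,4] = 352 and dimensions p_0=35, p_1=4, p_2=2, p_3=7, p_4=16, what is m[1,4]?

1624

m[1,4] = min over k∈[1,3] of m[1,k]+m[k+1,4]+p_{0}·p_k·p_{4}.
k=1: 0 + 352 + 35·4·16 = 2592; k=2: 280 + 224 + 35·2·16 = 1624; k=3: 770 + 0 + 35·7·16 = 4690.
Minimum: 1624 at k=2.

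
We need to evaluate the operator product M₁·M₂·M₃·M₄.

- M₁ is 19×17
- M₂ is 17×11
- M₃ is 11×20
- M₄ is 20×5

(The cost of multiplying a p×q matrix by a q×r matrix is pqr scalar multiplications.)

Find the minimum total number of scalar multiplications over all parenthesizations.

Adjacent pairs: M₁M₂ = 19·17·11 = 3553; M₂M₃ = 17·11·20 = 3740; M₃M₄ = 11·20·5 = 1100.
Length 3: M₁..M₃: k=1: 0+3740+19·17·20=10200; k=2: 3553+0+19·11·20=7733 → min 7733 | M₂..M₄: k=2: 0+1100+17·11·5=2035; k=3: 3740+0+17·20·5=5440 → min 2035.
Length 4: M₁..M₄: k=1: 0+2035+19·17·5=3650; k=2: 3553+1100+19·11·5=5698; k=3: 7733+0+19·20·5=9633 → min 3650.
Optimal order: (M₁·(M₂·(M₃·M₄))) with cost 3650.

3650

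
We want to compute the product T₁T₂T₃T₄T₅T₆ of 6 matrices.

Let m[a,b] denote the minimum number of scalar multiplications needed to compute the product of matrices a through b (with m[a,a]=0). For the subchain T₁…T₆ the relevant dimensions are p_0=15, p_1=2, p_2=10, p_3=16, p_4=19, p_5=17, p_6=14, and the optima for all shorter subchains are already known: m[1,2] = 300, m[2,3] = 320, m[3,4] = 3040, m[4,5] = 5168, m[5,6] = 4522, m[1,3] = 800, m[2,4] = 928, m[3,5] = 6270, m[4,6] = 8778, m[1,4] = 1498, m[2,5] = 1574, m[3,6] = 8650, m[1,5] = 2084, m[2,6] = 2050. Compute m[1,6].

m[1,6] = min over k∈[1,5] of m[1,k]+m[k+1,6]+p_{0}·p_k·p_{6}.
k=1: 0 + 2050 + 15·2·14 = 2470; k=2: 300 + 8650 + 15·10·14 = 11050; k=3: 800 + 8778 + 15·16·14 = 12938; k=4: 1498 + 4522 + 15·19·14 = 10010; k=5: 2084 + 0 + 15·17·14 = 5654.
Minimum: 2470 at k=1.

2470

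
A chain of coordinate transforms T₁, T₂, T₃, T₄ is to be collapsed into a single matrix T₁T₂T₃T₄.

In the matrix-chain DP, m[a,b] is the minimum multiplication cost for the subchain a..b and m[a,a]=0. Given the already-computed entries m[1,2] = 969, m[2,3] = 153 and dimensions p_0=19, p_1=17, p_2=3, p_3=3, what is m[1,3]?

1122

m[1,3] = min over k∈[1,2] of m[1,k]+m[k+1,3]+p_{0}·p_k·p_{3}.
k=1: 0 + 153 + 19·17·3 = 1122; k=2: 969 + 0 + 19·3·3 = 1140.
Minimum: 1122 at k=1.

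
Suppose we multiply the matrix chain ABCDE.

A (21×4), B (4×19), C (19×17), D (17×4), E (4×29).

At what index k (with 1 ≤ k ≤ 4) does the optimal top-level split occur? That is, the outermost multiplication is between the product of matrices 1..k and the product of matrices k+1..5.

Adjacent pairs: AB = 21·4·19 = 1596; BC = 4·19·17 = 1292; CD = 19·17·4 = 1292; DE = 17·4·29 = 1972.
Length 3: A..C: k=1: 0+1292+21·4·17=2720; k=2: 1596+0+21·19·17=8379 → min 2720 | B..D: k=2: 0+1292+4·19·4=1596; k=3: 1292+0+4·17·4=1564 → min 1564 | C..E: k=3: 0+1972+19·17·29=11339; k=4: 1292+0+19·4·29=3496 → min 3496.
Length 4: A..D: k=1: 0+1564+21·4·4=1900; k=2: 1596+1292+21·19·4=4484; k=3: 2720+0+21·17·4=4148 → min 1900 | B..E: k=2: 0+3496+4·19·29=5700; k=3: 1292+1972+4·17·29=5236; k=4: 1564+0+4·4·29=2028 → min 2028.
Top-level splits: k=1: (A..A)·(B..E) → 0+2028+21·4·29 = 4464; k=2: (A..B)·(C..E) → 1596+3496+21·19·29 = 16663; k=3: (A..C)·(D..E) → 2720+1972+21·17·29 = 15045; k=4: (A..D)·(E..E) → 1900+0+21·4·29 = 4336.
Best split is after D, i.e. k = 4.

4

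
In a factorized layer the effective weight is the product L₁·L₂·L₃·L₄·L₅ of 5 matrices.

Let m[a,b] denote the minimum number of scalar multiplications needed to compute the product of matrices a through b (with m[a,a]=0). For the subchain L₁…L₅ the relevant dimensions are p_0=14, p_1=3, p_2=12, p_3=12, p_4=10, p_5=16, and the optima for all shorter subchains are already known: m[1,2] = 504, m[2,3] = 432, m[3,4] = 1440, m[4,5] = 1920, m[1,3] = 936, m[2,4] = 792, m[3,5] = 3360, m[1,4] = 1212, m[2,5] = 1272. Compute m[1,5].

1944

m[1,5] = min over k∈[1,4] of m[1,k]+m[k+1,5]+p_{0}·p_k·p_{5}.
k=1: 0 + 1272 + 14·3·16 = 1944; k=2: 504 + 3360 + 14·12·16 = 6552; k=3: 936 + 1920 + 14·12·16 = 5544; k=4: 1212 + 0 + 14·10·16 = 3452.
Minimum: 1944 at k=1.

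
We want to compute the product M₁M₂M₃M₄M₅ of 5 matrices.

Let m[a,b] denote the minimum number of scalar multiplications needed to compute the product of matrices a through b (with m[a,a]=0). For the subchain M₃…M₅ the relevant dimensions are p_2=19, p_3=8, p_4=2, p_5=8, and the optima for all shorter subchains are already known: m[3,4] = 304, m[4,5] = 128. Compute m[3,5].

m[3,5] = min over k∈[3,4] of m[3,k]+m[k+1,5]+p_{2}·p_k·p_{5}.
k=3: 0 + 128 + 19·8·8 = 1344; k=4: 304 + 0 + 19·2·8 = 608.
Minimum: 608 at k=4.

608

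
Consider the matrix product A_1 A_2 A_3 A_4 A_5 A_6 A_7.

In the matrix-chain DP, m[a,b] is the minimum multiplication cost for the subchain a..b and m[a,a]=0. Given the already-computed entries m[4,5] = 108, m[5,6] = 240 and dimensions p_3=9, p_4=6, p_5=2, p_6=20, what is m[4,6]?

468

m[4,6] = min over k∈[4,5] of m[4,k]+m[k+1,6]+p_{3}·p_k·p_{6}.
k=4: 0 + 240 + 9·6·20 = 1320; k=5: 108 + 0 + 9·2·20 = 468.
Minimum: 468 at k=5.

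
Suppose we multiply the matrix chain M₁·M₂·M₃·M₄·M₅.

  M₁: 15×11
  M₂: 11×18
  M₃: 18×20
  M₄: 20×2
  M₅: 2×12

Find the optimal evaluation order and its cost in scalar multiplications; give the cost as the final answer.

Adjacent pairs: M₁M₂ = 15·11·18 = 2970; M₂M₃ = 11·18·20 = 3960; M₃M₄ = 18·20·2 = 720; M₄M₅ = 20·2·12 = 480.
Length 3: M₁..M₃: k=1: 0+3960+15·11·20=7260; k=2: 2970+0+15·18·20=8370 → min 7260 | M₂..M₄: k=2: 0+720+11·18·2=1116; k=3: 3960+0+11·20·2=4400 → min 1116 | M₃..M₅: k=3: 0+480+18·20·12=4800; k=4: 720+0+18·2·12=1152 → min 1152.
Length 4: M₁..M₄: k=1: 0+1116+15·11·2=1446; k=2: 2970+720+15·18·2=4230; k=3: 7260+0+15·20·2=7860 → min 1446 | M₂..M₅: k=2: 0+1152+11·18·12=3528; k=3: 3960+480+11·20·12=7080; k=4: 1116+0+11·2·12=1380 → min 1380.
Length 5: M₁..M₅: k=1: 0+1380+15·11·12=3360; k=2: 2970+1152+15·18·12=7362; k=3: 7260+480+15·20·12=11340; k=4: 1446+0+15·2·12=1806 → min 1806.
Optimal parenthesization: ((M₁·(M₂·(M₃·M₄)))·M₅) with cost 1806.

1806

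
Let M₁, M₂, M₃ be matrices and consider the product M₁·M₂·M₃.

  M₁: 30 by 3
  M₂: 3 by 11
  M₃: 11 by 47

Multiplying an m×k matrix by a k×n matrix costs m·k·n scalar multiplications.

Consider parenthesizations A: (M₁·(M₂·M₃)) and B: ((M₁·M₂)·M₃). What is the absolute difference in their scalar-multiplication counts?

10719

Order A = (M₁·(M₂·M₃)): (M₂·M₃): 3×11 by 11×47 → 3×47, cost 3·11·47 = 1551; (M₁·(M₂·M₃)): 30×3 by 3×47 → 30×47, cost 30·3·47 = 4230; cumulative 5781. Total 5781.
Order B = ((M₁·M₂)·M₃): (M₁·M₂): 30×3 by 3×11 → 30×11, cost 30·3·11 = 990; ((M₁·M₂)·M₃): 30×11 by 11×47 → 30×47, cost 30·11·47 = 15510; cumulative 16500. Total 16500.
Difference: |5781 − 16500| = 10719.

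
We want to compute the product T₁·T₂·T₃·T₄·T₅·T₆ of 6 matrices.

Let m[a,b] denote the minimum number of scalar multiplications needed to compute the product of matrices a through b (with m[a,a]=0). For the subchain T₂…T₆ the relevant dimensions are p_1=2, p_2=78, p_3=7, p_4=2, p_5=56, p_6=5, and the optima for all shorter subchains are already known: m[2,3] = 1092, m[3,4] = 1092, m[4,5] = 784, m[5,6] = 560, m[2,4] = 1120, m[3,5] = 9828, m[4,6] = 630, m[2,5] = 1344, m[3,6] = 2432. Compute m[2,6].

1700

m[2,6] = min over k∈[2,5] of m[2,k]+m[k+1,6]+p_{1}·p_k·p_{6}.
k=2: 0 + 2432 + 2·78·5 = 3212; k=3: 1092 + 630 + 2·7·5 = 1792; k=4: 1120 + 560 + 2·2·5 = 1700; k=5: 1344 + 0 + 2·56·5 = 1904.
Minimum: 1700 at k=4.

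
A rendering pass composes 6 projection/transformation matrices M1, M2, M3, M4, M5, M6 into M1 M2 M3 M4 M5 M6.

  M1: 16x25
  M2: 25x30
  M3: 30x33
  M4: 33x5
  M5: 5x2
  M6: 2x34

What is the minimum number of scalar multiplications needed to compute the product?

5698

Adjacent pairs: M1M2 = 16·25·30 = 12000; M2M3 = 25·30·33 = 24750; M3M4 = 30·33·5 = 4950; M4M5 = 33·5·2 = 330; M5M6 = 5·2·34 = 340.
Length 3: M1..M3: k=1: 0+24750+16·25·33=37950; k=2: 12000+0+16·30·33=27840 → min 27840 | M2..M4: k=2: 0+4950+25·30·5=8700; k=3: 24750+0+25·33·5=28875 → min 8700 | M3..M5: k=3: 0+330+30·33·2=2310; k=4: 4950+0+30·5·2=5250 → min 2310 | M4..M6: k=4: 0+340+33·5·34=5950; k=5: 330+0+33·2·34=2574 → min 2574.
Length 4: M1..M4: k=1: 0+8700+16·25·5=10700; k=2: 12000+4950+16·30·5=19350; k=3: 27840+0+16·33·5=30480 → min 10700 | M2..M5: k=2: 0+2310+25·30·2=3810; k=3: 24750+330+25·33·2=26730; k=4: 8700+0+25·5·2=8950 → min 3810 | M3..M6: k=3: 0+2574+30·33·34=36234; k=4: 4950+340+30·5·34=10390; k=5: 2310+0+30·2·34=4350 → min 4350.
Length 5: M1..M5: k=1: 0+3810+16·25·2=4610; k=2: 12000+2310+16·30·2=15270; k=3: 27840+330+16·33·2=29226; k=4: 10700+0+16·5·2=10860 → min 4610 | M2..M6: k=2: 0+4350+25·30·34=29850; k=3: 24750+2574+25·33·34=55374; k=4: 8700+340+25·5·34=13290; k=5: 3810+0+25·2·34=5510 → min 5510.
Length 6: M1..M6: k=1: 0+5510+16·25·34=19110; k=2: 12000+4350+16·30·34=32670; k=3: 27840+2574+16·33·34=48366; k=4: 10700+340+16·5·34=13760; k=5: 4610+0+16·2·34=5698 → min 5698.
Optimal order: ((M1 (M2 (M3 (M4 M5)))) M6) with cost 5698.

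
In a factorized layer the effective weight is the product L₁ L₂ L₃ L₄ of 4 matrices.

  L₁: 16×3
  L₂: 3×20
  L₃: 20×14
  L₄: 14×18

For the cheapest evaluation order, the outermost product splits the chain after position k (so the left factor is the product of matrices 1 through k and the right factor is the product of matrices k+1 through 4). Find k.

Adjacent pairs: L₁L₂ = 16·3·20 = 960; L₂L₃ = 3·20·14 = 840; L₃L₄ = 20·14·18 = 5040.
Length 3: L₁..L₃: k=1: 0+840+16·3·14=1512; k=2: 960+0+16·20·14=5440 → min 1512 | L₂..L₄: k=2: 0+5040+3·20·18=6120; k=3: 840+0+3·14·18=1596 → min 1596.
Top-level splits: k=1: (L₁..L₁)·(L₂..L₄) → 0+1596+16·3·18 = 2460; k=2: (L₁..L₂)·(L₃..L₄) → 960+5040+16·20·18 = 11760; k=3: (L₁..L₃)·(L₄..L₄) → 1512+0+16·14·18 = 5544.
Best split is after L₁, i.e. k = 1.

1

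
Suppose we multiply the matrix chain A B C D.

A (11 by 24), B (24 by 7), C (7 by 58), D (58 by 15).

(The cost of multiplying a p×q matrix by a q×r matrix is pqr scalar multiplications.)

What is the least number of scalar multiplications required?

9093

Adjacent pairs: AB = 11·24·7 = 1848; BC = 24·7·58 = 9744; CD = 7·58·15 = 6090.
Length 3: A..C: k=1: 0+9744+11·24·58=25056; k=2: 1848+0+11·7·58=6314 → min 6314 | B..D: k=2: 0+6090+24·7·15=8610; k=3: 9744+0+24·58·15=30624 → min 8610.
Length 4: A..D: k=1: 0+8610+11·24·15=12570; k=2: 1848+6090+11·7·15=9093; k=3: 6314+0+11·58·15=15884 → min 9093.
Optimal order: ((A B) (C D)) with cost 9093.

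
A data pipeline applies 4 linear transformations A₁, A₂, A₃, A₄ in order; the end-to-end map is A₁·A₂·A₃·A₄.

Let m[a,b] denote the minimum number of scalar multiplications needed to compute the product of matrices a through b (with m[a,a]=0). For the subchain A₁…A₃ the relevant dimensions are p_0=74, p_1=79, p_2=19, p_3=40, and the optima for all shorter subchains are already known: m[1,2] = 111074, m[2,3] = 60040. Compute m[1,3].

m[1,3] = min over k∈[1,2] of m[1,k]+m[k+1,3]+p_{0}·p_k·p_{3}.
k=1: 0 + 60040 + 74·79·40 = 293880; k=2: 111074 + 0 + 74·19·40 = 167314.
Minimum: 167314 at k=2.

167314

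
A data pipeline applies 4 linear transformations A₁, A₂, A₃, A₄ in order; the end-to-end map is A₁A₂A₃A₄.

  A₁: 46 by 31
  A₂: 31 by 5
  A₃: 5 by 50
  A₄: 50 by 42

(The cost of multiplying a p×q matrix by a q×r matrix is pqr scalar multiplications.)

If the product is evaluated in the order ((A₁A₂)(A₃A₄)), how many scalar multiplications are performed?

27290

(A₁A₂): 46×31 by 31×5 → 46×5, cost 46·31·5 = 7130
(A₃A₄): 5×50 by 50×42 → 5×42, cost 5·50·42 = 10500
((A₁A₂)(A₃A₄)): 46×5 by 5×42 → 46×42, cost 46·5·42 = 9660; cumulative 27290
Total: 27290 scalar multiplications.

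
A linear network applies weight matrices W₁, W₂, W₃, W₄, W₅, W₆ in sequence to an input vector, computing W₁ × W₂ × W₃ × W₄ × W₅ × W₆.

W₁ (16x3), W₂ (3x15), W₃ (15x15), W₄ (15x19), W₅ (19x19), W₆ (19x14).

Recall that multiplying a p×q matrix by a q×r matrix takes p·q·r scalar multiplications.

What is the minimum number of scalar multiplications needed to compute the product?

4083

Adjacent pairs: W₁W₂ = 16·3·15 = 720; W₂W₃ = 3·15·15 = 675; W₃W₄ = 15·15·19 = 4275; W₄W₅ = 15·19·19 = 5415; W₅W₆ = 19·19·14 = 5054.
Length 3: W₁..W₃: k=1: 0+675+16·3·15=1395; k=2: 720+0+16·15·15=4320 → min 1395 | W₂..W₄: k=2: 0+4275+3·15·19=5130; k=3: 675+0+3·15·19=1530 → min 1530 | W₃..W₅: k=3: 0+5415+15·15·19=9690; k=4: 4275+0+15·19·19=9690 → min 9690 | W₄..W₆: k=4: 0+5054+15·19·14=9044; k=5: 5415+0+15·19·14=9405 → min 9044.
Length 4: W₁..W₄: k=1: 0+1530+16·3·19=2442; k=2: 720+4275+16·15·19=9555; k=3: 1395+0+16·15·19=5955 → min 2442 | W₂..W₅: k=2: 0+9690+3·15·19=10545; k=3: 675+5415+3·15·19=6945; k=4: 1530+0+3·19·19=2613 → min 2613 | W₃..W₆: k=3: 0+9044+15·15·14=12194; k=4: 4275+5054+15·19·14=13319; k=5: 9690+0+15·19·14=13680 → min 12194.
Length 5: W₁..W₅: k=1: 0+2613+16·3·19=3525; k=2: 720+9690+16·15·19=14970; k=3: 1395+5415+16·15·19=11370; k=4: 2442+0+16·19·19=8218 → min 3525 | W₂..W₆: k=2: 0+12194+3·15·14=12824; k=3: 675+9044+3·15·14=10349; k=4: 1530+5054+3·19·14=7382; k=5: 2613+0+3·19·14=3411 → min 3411.
Length 6: W₁..W₆: k=1: 0+3411+16·3·14=4083; k=2: 720+12194+16·15·14=16274; k=3: 1395+9044+16·15·14=13799; k=4: 2442+5054+16·19·14=11752; k=5: 3525+0+16·19·14=7781 → min 4083.
Optimal order: (W₁ × ((((W₂ × W₃) × W₄) × W₅) × W₆)) with cost 4083.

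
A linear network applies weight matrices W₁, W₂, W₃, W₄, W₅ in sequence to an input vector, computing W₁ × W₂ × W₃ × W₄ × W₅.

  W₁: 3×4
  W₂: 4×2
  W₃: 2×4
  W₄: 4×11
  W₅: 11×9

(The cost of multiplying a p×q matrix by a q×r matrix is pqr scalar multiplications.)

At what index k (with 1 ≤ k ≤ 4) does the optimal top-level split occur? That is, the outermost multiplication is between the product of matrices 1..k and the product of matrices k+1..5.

2

Adjacent pairs: W₁W₂ = 3·4·2 = 24; W₂W₃ = 4·2·4 = 32; W₃W₄ = 2·4·11 = 88; W₄W₅ = 4·11·9 = 396.
Length 3: W₁..W₃: k=1: 0+32+3·4·4=80; k=2: 24+0+3·2·4=48 → min 48 | W₂..W₄: k=2: 0+88+4·2·11=176; k=3: 32+0+4·4·11=208 → min 176 | W₃..W₅: k=3: 0+396+2·4·9=468; k=4: 88+0+2·11·9=286 → min 286.
Length 4: W₁..W₄: k=1: 0+176+3·4·11=308; k=2: 24+88+3·2·11=178; k=3: 48+0+3·4·11=180 → min 178 | W₂..W₅: k=2: 0+286+4·2·9=358; k=3: 32+396+4·4·9=572; k=4: 176+0+4·11·9=572 → min 358.
Top-level splits: k=1: (W₁..W₁)·(W₂..W₅) → 0+358+3·4·9 = 466; k=2: (W₁..W₂)·(W₃..W₅) → 24+286+3·2·9 = 364; k=3: (W₁..W₃)·(W₄..W₅) → 48+396+3·4·9 = 552; k=4: (W₁..W₄)·(W₅..W₅) → 178+0+3·11·9 = 475.
Best split is after W₂, i.e. k = 2.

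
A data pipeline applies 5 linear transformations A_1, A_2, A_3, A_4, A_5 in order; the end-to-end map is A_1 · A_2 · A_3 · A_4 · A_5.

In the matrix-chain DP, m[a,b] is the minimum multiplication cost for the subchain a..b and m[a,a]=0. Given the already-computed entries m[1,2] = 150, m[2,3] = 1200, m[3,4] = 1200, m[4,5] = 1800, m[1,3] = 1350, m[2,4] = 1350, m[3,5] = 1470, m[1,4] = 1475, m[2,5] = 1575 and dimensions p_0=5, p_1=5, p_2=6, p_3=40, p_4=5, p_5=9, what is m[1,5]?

m[1,5] = min over k∈[1,4] of m[1,k]+m[k+1,5]+p_{0}·p_k·p_{5}.
k=1: 0 + 1575 + 5·5·9 = 1800; k=2: 150 + 1470 + 5·6·9 = 1890; k=3: 1350 + 1800 + 5·40·9 = 4950; k=4: 1475 + 0 + 5·5·9 = 1700.
Minimum: 1700 at k=4.

1700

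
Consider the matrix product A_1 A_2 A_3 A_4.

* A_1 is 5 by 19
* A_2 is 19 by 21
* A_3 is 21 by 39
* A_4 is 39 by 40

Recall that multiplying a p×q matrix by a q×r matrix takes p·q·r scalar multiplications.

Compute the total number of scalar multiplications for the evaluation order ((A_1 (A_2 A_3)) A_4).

(A_2 A_3): 19×21 by 21×39 → 19×39, cost 19·21·39 = 15561
(A_1 (A_2 A_3)): 5×19 by 19×39 → 5×39, cost 5·19·39 = 3705; cumulative 19266
((A_1 (A_2 A_3)) A_4): 5×39 by 39×40 → 5×40, cost 5·39·40 = 7800; cumulative 27066
Total: 27066 scalar multiplications.

27066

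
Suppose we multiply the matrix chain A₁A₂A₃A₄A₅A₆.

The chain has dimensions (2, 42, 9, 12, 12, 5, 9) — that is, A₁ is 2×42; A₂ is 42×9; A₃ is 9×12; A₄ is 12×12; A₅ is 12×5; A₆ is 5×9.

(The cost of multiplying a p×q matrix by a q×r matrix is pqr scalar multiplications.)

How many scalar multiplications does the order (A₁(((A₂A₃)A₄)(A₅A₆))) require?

16416

(A₂A₃): 42×9 by 9×12 → 42×12, cost 42·9·12 = 4536
((A₂A₃)A₄): 42×12 by 12×12 → 42×12, cost 42·12·12 = 6048; cumulative 10584
(A₅A₆): 12×5 by 5×9 → 12×9, cost 12·5·9 = 540
(((A₂A₃)A₄)(A₅A₆)): 42×12 by 12×9 → 42×9, cost 42·12·9 = 4536; cumulative 15660
(A₁(((A₂A₃)A₄)(A₅A₆))): 2×42 by 42×9 → 2×9, cost 2·42·9 = 756; cumulative 16416
Total: 16416 scalar multiplications.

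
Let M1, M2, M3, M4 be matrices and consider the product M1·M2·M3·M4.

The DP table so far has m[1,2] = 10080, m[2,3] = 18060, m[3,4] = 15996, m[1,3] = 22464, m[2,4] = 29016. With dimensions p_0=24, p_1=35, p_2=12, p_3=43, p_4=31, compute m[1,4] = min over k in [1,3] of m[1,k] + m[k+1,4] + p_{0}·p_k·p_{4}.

m[1,4] = min over k∈[1,3] of m[1,k]+m[k+1,4]+p_{0}·p_k·p_{4}.
k=1: 0 + 29016 + 24·35·31 = 55056; k=2: 10080 + 15996 + 24·12·31 = 35004; k=3: 22464 + 0 + 24·43·31 = 54456.
Minimum: 35004 at k=2.

35004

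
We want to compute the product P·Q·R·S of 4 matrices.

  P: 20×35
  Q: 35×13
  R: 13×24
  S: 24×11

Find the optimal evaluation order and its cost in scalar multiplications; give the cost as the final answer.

15392

Adjacent pairs: PQ = 20·35·13 = 9100; QR = 35·13·24 = 10920; RS = 13·24·11 = 3432.
Length 3: P..R: k=1: 0+10920+20·35·24=27720; k=2: 9100+0+20·13·24=15340 → min 15340 | Q..S: k=2: 0+3432+35·13·11=8437; k=3: 10920+0+35·24·11=20160 → min 8437.
Length 4: P..S: k=1: 0+8437+20·35·11=16137; k=2: 9100+3432+20·13·11=15392; k=3: 15340+0+20·24·11=20620 → min 15392.
Optimal parenthesization: ((P·Q)·(R·S)) with cost 15392.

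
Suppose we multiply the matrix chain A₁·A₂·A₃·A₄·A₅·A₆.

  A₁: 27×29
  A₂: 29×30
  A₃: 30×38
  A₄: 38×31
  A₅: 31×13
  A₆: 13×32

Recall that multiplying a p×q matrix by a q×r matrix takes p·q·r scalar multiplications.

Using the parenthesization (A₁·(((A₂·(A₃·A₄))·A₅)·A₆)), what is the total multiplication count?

111117

(A₃·A₄): 30×38 by 38×31 → 30×31, cost 30·38·31 = 35340
(A₂·(A₃·A₄)): 29×30 by 30×31 → 29×31, cost 29·30·31 = 26970; cumulative 62310
((A₂·(A₃·A₄))·A₅): 29×31 by 31×13 → 29×13, cost 29·31·13 = 11687; cumulative 73997
(((A₂·(A₃·A₄))·A₅)·A₆): 29×13 by 13×32 → 29×32, cost 29·13·32 = 12064; cumulative 86061
(A₁·(((A₂·(A₃·A₄))·A₅)·A₆)): 27×29 by 29×32 → 27×32, cost 27·29·32 = 25056; cumulative 111117
Total: 111117 scalar multiplications.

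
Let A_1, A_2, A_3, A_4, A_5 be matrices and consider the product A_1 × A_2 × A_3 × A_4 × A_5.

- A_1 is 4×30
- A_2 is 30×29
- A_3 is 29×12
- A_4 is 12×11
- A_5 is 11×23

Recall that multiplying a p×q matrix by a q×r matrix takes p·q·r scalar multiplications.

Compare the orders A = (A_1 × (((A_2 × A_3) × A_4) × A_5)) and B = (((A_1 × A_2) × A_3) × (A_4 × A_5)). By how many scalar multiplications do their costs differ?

Order A = (A_1 × (((A_2 × A_3) × A_4) × A_5)): (A_2 × A_3): 30×29 by 29×12 → 30×12, cost 30·29·12 = 10440; ((A_2 × A_3) × A_4): 30×12 by 12×11 → 30×11, cost 30·12·11 = 3960; cumulative 14400; (((A_2 × A_3) × A_4) × A_5): 30×11 by 11×23 → 30×23, cost 30·11·23 = 7590; cumulative 21990; (A_1 × (((A_2 × A_3) × A_4) × A_5)): 4×30 by 30×23 → 4×23, cost 4·30·23 = 2760; cumulative 24750. Total 24750.
Order B = (((A_1 × A_2) × A_3) × (A_4 × A_5)): (A_1 × A_2): 4×30 by 30×29 → 4×29, cost 4·30·29 = 3480; ((A_1 × A_2) × A_3): 4×29 by 29×12 → 4×12, cost 4·29·12 = 1392; cumulative 4872; (A_4 × A_5): 12×11 by 11×23 → 12×23, cost 12·11·23 = 3036; (((A_1 × A_2) × A_3) × (A_4 × A_5)): 4×12 by 12×23 → 4×23, cost 4·12·23 = 1104; cumulative 9012. Total 9012.
Difference: |24750 − 9012| = 15738.

15738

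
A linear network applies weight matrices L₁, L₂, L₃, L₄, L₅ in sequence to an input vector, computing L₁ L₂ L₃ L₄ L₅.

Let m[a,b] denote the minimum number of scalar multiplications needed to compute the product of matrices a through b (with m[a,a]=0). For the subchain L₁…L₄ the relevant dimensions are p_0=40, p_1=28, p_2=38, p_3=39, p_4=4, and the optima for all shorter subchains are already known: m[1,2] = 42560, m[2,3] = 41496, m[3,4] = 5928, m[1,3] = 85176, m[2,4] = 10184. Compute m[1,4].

14664

m[1,4] = min over k∈[1,3] of m[1,k]+m[k+1,4]+p_{0}·p_k·p_{4}.
k=1: 0 + 10184 + 40·28·4 = 14664; k=2: 42560 + 5928 + 40·38·4 = 54568; k=3: 85176 + 0 + 40·39·4 = 91416.
Minimum: 14664 at k=1.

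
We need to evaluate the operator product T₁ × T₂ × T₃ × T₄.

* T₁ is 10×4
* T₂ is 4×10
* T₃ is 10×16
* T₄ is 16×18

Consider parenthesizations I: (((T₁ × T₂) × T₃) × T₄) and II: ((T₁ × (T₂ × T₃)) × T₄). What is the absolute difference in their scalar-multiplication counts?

Order I = (((T₁ × T₂) × T₃) × T₄): (T₁ × T₂): 10×4 by 4×10 → 10×10, cost 10·4·10 = 400; ((T₁ × T₂) × T₃): 10×10 by 10×16 → 10×16, cost 10·10·16 = 1600; cumulative 2000; (((T₁ × T₂) × T₃) × T₄): 10×16 by 16×18 → 10×18, cost 10·16·18 = 2880; cumulative 4880. Total 4880.
Order II = ((T₁ × (T₂ × T₃)) × T₄): (T₂ × T₃): 4×10 by 10×16 → 4×16, cost 4·10·16 = 640; (T₁ × (T₂ × T₃)): 10×4 by 4×16 → 10×16, cost 10·4·16 = 640; cumulative 1280; ((T₁ × (T₂ × T₃)) × T₄): 10×16 by 16×18 → 10×18, cost 10·16·18 = 2880; cumulative 4160. Total 4160.
Difference: |4880 − 4160| = 720.

720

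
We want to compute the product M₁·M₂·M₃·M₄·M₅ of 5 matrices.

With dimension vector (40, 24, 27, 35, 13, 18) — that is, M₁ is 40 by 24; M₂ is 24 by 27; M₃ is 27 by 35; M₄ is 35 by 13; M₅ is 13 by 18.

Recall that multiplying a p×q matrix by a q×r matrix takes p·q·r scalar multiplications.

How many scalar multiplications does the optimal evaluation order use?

42549

Adjacent pairs: M₁M₂ = 40·24·27 = 25920; M₂M₃ = 24·27·35 = 22680; M₃M₄ = 27·35·13 = 12285; M₄M₅ = 35·13·18 = 8190.
Length 3: M₁..M₃: k=1: 0+22680+40·24·35=56280; k=2: 25920+0+40·27·35=63720 → min 56280 | M₂..M₄: k=2: 0+12285+24·27·13=20709; k=3: 22680+0+24·35·13=33600 → min 20709 | M₃..M₅: k=3: 0+8190+27·35·18=25200; k=4: 12285+0+27·13·18=18603 → min 18603.
Length 4: M₁..M₄: k=1: 0+20709+40·24·13=33189; k=2: 25920+12285+40·27·13=52245; k=3: 56280+0+40·35·13=74480 → min 33189 | M₂..M₅: k=2: 0+18603+24·27·18=30267; k=3: 22680+8190+24·35·18=45990; k=4: 20709+0+24·13·18=26325 → min 26325.
Length 5: M₁..M₅: k=1: 0+26325+40·24·18=43605; k=2: 25920+18603+40·27·18=63963; k=3: 56280+8190+40·35·18=89670; k=4: 33189+0+40·13·18=42549 → min 42549.
Optimal order: ((M₁·(M₂·(M₃·M₄)))·M₅) with cost 42549.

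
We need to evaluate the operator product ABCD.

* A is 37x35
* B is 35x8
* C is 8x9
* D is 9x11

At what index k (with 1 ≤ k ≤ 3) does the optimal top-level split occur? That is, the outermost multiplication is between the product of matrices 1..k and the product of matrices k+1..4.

2

Adjacent pairs: AB = 37·35·8 = 10360; BC = 35·8·9 = 2520; CD = 8·9·11 = 792.
Length 3: A..C: k=1: 0+2520+37·35·9=14175; k=2: 10360+0+37·8·9=13024 → min 13024 | B..D: k=2: 0+792+35·8·11=3872; k=3: 2520+0+35·9·11=5985 → min 3872.
Top-level splits: k=1: (A..A)·(B..D) → 0+3872+37·35·11 = 18117; k=2: (A..B)·(C..D) → 10360+792+37·8·11 = 14408; k=3: (A..C)·(D..D) → 13024+0+37·9·11 = 16687.
Best split is after B, i.e. k = 2.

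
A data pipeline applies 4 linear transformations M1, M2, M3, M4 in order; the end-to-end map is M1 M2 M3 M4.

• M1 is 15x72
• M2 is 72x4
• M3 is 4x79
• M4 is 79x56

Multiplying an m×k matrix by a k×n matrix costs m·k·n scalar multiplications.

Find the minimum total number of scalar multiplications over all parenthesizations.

Adjacent pairs: M1M2 = 15·72·4 = 4320; M2M3 = 72·4·79 = 22752; M3M4 = 4·79·56 = 17696.
Length 3: M1..M3: k=1: 0+22752+15·72·79=108072; k=2: 4320+0+15·4·79=9060 → min 9060 | M2..M4: k=2: 0+17696+72·4·56=33824; k=3: 22752+0+72·79·56=341280 → min 33824.
Length 4: M1..M4: k=1: 0+33824+15·72·56=94304; k=2: 4320+17696+15·4·56=25376; k=3: 9060+0+15·79·56=75420 → min 25376.
Optimal order: ((M1 M2) (M3 M4)) with cost 25376.

25376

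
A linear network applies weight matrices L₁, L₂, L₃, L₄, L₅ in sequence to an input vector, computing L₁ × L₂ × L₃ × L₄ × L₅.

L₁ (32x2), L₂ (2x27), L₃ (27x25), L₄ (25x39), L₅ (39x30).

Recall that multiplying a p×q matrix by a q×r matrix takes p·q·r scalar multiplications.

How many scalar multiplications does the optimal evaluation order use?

Adjacent pairs: L₁L₂ = 32·2·27 = 1728; L₂L₃ = 2·27·25 = 1350; L₃L₄ = 27·25·39 = 26325; L₄L₅ = 25·39·30 = 29250.
Length 3: L₁..L₃: k=1: 0+1350+32·2·25=2950; k=2: 1728+0+32·27·25=23328 → min 2950 | L₂..L₄: k=2: 0+26325+2·27·39=28431; k=3: 1350+0+2·25·39=3300 → min 3300 | L₃..L₅: k=3: 0+29250+27·25·30=49500; k=4: 26325+0+27·39·30=57915 → min 49500.
Length 4: L₁..L₄: k=1: 0+3300+32·2·39=5796; k=2: 1728+26325+32·27·39=61749; k=3: 2950+0+32·25·39=34150 → min 5796 | L₂..L₅: k=2: 0+49500+2·27·30=51120; k=3: 1350+29250+2·25·30=32100; k=4: 3300+0+2·39·30=5640 → min 5640.
Length 5: L₁..L₅: k=1: 0+5640+32·2·30=7560; k=2: 1728+49500+32·27·30=77148; k=3: 2950+29250+32·25·30=56200; k=4: 5796+0+32·39·30=43236 → min 7560.
Optimal order: (L₁ × (((L₂ × L₃) × L₄) × L₅)) with cost 7560.

7560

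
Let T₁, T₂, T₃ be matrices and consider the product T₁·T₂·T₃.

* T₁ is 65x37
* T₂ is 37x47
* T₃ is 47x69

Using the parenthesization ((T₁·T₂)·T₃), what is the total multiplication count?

323830

(T₁·T₂): 65×37 by 37×47 → 65×47, cost 65·37·47 = 113035
((T₁·T₂)·T₃): 65×47 by 47×69 → 65×69, cost 65·47·69 = 210795; cumulative 323830
Total: 323830 scalar multiplications.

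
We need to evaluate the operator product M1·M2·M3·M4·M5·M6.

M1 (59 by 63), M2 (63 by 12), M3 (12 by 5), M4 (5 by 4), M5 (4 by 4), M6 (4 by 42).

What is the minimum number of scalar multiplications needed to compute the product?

Adjacent pairs: M1M2 = 59·63·12 = 44604; M2M3 = 63·12·5 = 3780; M3M4 = 12·5·4 = 240; M4M5 = 5·4·4 = 80; M5M6 = 4·4·42 = 672.
Length 3: M1..M3: k=1: 0+3780+59·63·5=22365; k=2: 44604+0+59·12·5=48144 → min 22365 | M2..M4: k=2: 0+240+63·12·4=3264; k=3: 3780+0+63·5·4=5040 → min 3264 | M3..M5: k=3: 0+80+12·5·4=320; k=4: 240+0+12·4·4=432 → min 320 | M4..M6: k=4: 0+672+5·4·42=1512; k=5: 80+0+5·4·42=920 → min 920.
Length 4: M1..M4: k=1: 0+3264+59·63·4=18132; k=2: 44604+240+59·12·4=47676; k=3: 22365+0+59·5·4=23545 → min 18132 | M2..M5: k=2: 0+320+63·12·4=3344; k=3: 3780+80+63·5·4=5120; k=4: 3264+0+63·4·4=4272 → min 3344 | M3..M6: k=3: 0+920+12·5·42=3440; k=4: 240+672+12·4·42=2928; k=5: 320+0+12·4·42=2336 → min 2336.
Length 5: M1..M5: k=1: 0+3344+59·63·4=18212; k=2: 44604+320+59·12·4=47756; k=3: 22365+80+59·5·4=23625; k=4: 18132+0+59·4·4=19076 → min 18212 | M2..M6: k=2: 0+2336+63·12·42=34088; k=3: 3780+920+63·5·42=17930; k=4: 3264+672+63·4·42=14520; k=5: 3344+0+63·4·42=13928 → min 13928.
Length 6: M1..M6: k=1: 0+13928+59·63·42=170042; k=2: 44604+2336+59·12·42=76676; k=3: 22365+920+59·5·42=35675; k=4: 18132+672+59·4·42=28716; k=5: 18212+0+59·4·42=28124 → min 28124.
Optimal order: ((M1·(M2·(M3·(M4·M5))))·M6) with cost 28124.

28124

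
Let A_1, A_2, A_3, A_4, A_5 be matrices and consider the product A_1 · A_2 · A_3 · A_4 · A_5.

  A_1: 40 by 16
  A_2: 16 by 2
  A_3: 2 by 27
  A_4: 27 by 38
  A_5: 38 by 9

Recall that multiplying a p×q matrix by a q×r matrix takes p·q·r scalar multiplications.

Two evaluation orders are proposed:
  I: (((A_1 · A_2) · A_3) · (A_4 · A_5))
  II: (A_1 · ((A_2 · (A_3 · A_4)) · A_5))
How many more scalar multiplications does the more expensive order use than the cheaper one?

7894

Order I = (((A_1 · A_2) · A_3) · (A_4 · A_5)): (A_1 · A_2): 40×16 by 16×2 → 40×2, cost 40·16·2 = 1280; ((A_1 · A_2) · A_3): 40×2 by 2×27 → 40×27, cost 40·2·27 = 2160; cumulative 3440; (A_4 · A_5): 27×38 by 38×9 → 27×9, cost 27·38·9 = 9234; (((A_1 · A_2) · A_3) · (A_4 · A_5)): 40×27 by 27×9 → 40×9, cost 40·27·9 = 9720; cumulative 22394. Total 22394.
Order II = (A_1 · ((A_2 · (A_3 · A_4)) · A_5)): (A_3 · A_4): 2×27 by 27×38 → 2×38, cost 2·27·38 = 2052; (A_2 · (A_3 · A_4)): 16×2 by 2×38 → 16×38, cost 16·2·38 = 1216; cumulative 3268; ((A_2 · (A_3 · A_4)) · A_5): 16×38 by 38×9 → 16×9, cost 16·38·9 = 5472; cumulative 8740; (A_1 · ((A_2 · (A_3 · A_4)) · A_5)): 40×16 by 16×9 → 40×9, cost 40·16·9 = 5760; cumulative 14500. Total 14500.
Difference: |22394 − 14500| = 7894.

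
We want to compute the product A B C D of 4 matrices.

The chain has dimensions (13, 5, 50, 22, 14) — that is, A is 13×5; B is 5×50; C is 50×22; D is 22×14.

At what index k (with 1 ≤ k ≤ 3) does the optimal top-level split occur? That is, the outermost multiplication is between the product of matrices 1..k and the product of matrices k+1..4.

Adjacent pairs: AB = 13·5·50 = 3250; BC = 5·50·22 = 5500; CD = 50·22·14 = 15400.
Length 3: A..C: k=1: 0+5500+13·5·22=6930; k=2: 3250+0+13·50·22=17550 → min 6930 | B..D: k=2: 0+15400+5·50·14=18900; k=3: 5500+0+5·22·14=7040 → min 7040.
Top-level splits: k=1: (A..A)·(B..D) → 0+7040+13·5·14 = 7950; k=2: (A..B)·(C..D) → 3250+15400+13·50·14 = 27750; k=3: (A..C)·(D..D) → 6930+0+13·22·14 = 10934.
Best split is after A, i.e. k = 1.

1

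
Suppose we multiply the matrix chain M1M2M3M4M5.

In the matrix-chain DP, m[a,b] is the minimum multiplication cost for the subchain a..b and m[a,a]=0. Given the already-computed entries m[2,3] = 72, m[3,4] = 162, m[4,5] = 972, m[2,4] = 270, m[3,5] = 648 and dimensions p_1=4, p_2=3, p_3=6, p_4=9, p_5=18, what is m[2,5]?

m[2,5] = min over k∈[2,4] of m[2,k]+m[k+1,5]+p_{1}·p_k·p_{5}.
k=2: 0 + 648 + 4·3·18 = 864; k=3: 72 + 972 + 4·6·18 = 1476; k=4: 270 + 0 + 4·9·18 = 918.
Minimum: 864 at k=2.

864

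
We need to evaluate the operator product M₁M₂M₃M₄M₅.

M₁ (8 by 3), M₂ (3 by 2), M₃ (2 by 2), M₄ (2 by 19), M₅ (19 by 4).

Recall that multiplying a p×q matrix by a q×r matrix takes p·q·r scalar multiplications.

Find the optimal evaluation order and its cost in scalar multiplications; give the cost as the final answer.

Adjacent pairs: M₁M₂ = 8·3·2 = 48; M₂M₃ = 3·2·2 = 12; M₃M₄ = 2·2·19 = 76; M₄M₅ = 2·19·4 = 152.
Length 3: M₁..M₃: k=1: 0+12+8·3·2=60; k=2: 48+0+8·2·2=80 → min 60 | M₂..M₄: k=2: 0+76+3·2·19=190; k=3: 12+0+3·2·19=126 → min 126 | M₃..M₅: k=3: 0+152+2·2·4=168; k=4: 76+0+2·19·4=228 → min 168.
Length 4: M₁..M₄: k=1: 0+126+8·3·19=582; k=2: 48+76+8·2·19=428; k=3: 60+0+8·2·19=364 → min 364 | M₂..M₅: k=2: 0+168+3·2·4=192; k=3: 12+152+3·2·4=188; k=4: 126+0+3·19·4=354 → min 188.
Length 5: M₁..M₅: k=1: 0+188+8·3·4=284; k=2: 48+168+8·2·4=280; k=3: 60+152+8·2·4=276; k=4: 364+0+8·19·4=972 → min 276.
Optimal parenthesization: ((M₁(M₂M₃))(M₄M₅)) with cost 276.

276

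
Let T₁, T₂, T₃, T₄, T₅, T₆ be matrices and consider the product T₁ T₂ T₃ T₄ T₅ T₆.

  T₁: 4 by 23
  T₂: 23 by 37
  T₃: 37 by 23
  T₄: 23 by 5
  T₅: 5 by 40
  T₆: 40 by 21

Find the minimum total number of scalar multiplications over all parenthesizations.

Adjacent pairs: T₁T₂ = 4·23·37 = 3404; T₂T₃ = 23·37·23 = 19573; T₃T₄ = 37·23·5 = 4255; T₄T₅ = 23·5·40 = 4600; T₅T₆ = 5·40·21 = 4200.
Length 3: T₁..T₃: k=1: 0+19573+4·23·23=21689; k=2: 3404+0+4·37·23=6808 → min 6808 | T₂..T₄: k=2: 0+4255+23·37·5=8510; k=3: 19573+0+23·23·5=22218 → min 8510 | T₃..T₅: k=3: 0+4600+37·23·40=38640; k=4: 4255+0+37·5·40=11655 → min 11655 | T₄..T₆: k=4: 0+4200+23·5·21=6615; k=5: 4600+0+23·40·21=23920 → min 6615.
Length 4: T₁..T₄: k=1: 0+8510+4·23·5=8970; k=2: 3404+4255+4·37·5=8399; k=3: 6808+0+4·23·5=7268 → min 7268 | T₂..T₅: k=2: 0+11655+23·37·40=45695; k=3: 19573+4600+23·23·40=45333; k=4: 8510+0+23·5·40=13110 → min 13110 | T₃..T₆: k=3: 0+6615+37·23·21=24486; k=4: 4255+4200+37·5·21=12340; k=5: 11655+0+37·40·21=42735 → min 12340.
Length 5: T₁..T₅: k=1: 0+13110+4·23·40=16790; k=2: 3404+11655+4·37·40=20979; k=3: 6808+4600+4·23·40=15088; k=4: 7268+0+4·5·40=8068 → min 8068 | T₂..T₆: k=2: 0+12340+23·37·21=30211; k=3: 19573+6615+23·23·21=37297; k=4: 8510+4200+23·5·21=15125; k=5: 13110+0+23·40·21=32430 → min 15125.
Length 6: T₁..T₆: k=1: 0+15125+4·23·21=17057; k=2: 3404+12340+4·37·21=18852; k=3: 6808+6615+4·23·21=15355; k=4: 7268+4200+4·5·21=11888; k=5: 8068+0+4·40·21=11428 → min 11428.
Optimal order: (((((T₁ T₂) T₃) T₄) T₅) T₆) with cost 11428.

11428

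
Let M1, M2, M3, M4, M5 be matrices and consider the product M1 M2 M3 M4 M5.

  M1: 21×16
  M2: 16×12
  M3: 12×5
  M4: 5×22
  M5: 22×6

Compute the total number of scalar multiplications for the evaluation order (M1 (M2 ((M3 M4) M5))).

(M3 M4): 12×5 by 5×22 → 12×22, cost 12·5·22 = 1320
((M3 M4) M5): 12×22 by 22×6 → 12×6, cost 12·22·6 = 1584; cumulative 2904
(M2 ((M3 M4) M5)): 16×12 by 12×6 → 16×6, cost 16·12·6 = 1152; cumulative 4056
(M1 (M2 ((M3 M4) M5))): 21×16 by 16×6 → 21×6, cost 21·16·6 = 2016; cumulative 6072
Total: 6072 scalar multiplications.

6072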